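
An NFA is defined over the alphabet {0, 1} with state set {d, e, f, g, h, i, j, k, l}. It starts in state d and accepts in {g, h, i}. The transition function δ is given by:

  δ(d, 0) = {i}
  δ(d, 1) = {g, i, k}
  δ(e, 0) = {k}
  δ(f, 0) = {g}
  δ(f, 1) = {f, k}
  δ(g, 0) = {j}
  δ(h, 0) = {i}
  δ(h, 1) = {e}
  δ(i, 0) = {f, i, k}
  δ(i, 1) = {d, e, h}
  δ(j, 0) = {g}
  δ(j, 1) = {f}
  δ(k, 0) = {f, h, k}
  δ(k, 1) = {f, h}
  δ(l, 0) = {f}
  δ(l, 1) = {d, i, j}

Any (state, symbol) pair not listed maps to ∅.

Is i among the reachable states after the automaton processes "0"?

Yes

Start in {d}.
Read '0': d→{i}; now {i}.
State i is in {i}.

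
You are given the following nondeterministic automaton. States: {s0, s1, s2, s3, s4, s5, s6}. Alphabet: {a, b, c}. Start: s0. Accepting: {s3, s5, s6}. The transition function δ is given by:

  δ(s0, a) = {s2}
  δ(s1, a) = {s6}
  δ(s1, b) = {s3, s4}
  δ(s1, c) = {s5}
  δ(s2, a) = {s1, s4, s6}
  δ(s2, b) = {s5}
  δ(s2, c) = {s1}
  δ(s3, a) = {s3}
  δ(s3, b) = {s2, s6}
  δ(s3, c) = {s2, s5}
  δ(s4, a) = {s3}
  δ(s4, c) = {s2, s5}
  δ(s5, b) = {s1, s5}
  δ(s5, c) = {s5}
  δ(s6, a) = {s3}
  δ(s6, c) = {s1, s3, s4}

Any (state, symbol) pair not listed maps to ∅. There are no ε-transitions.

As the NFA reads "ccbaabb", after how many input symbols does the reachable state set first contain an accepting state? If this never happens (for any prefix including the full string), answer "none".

Start in {s0}.
Read 'c': s0→∅; now ∅.
The set is empty and remains empty for the remaining 6 symbols.
No reachable set along the way intersects F.

none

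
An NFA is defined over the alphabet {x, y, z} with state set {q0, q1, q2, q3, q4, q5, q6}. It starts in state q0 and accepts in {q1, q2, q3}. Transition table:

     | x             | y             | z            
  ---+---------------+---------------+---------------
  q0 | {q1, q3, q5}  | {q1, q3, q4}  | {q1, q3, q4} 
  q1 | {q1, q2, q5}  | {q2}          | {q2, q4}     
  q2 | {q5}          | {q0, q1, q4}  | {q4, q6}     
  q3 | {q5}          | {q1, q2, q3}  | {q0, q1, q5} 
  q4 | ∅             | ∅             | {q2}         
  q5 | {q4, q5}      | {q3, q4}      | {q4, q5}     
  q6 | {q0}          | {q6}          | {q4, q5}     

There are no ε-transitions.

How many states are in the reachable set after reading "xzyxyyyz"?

7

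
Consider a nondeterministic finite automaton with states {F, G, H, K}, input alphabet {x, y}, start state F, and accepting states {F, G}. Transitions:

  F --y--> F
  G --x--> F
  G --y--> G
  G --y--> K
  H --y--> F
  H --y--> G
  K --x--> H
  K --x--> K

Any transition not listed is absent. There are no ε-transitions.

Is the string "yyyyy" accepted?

Yes

Start in {F}.
Read 'y': {F} → {F}.
Read 'y': {F} → {F}.
Read 'y': {F} → {F}.
Read 'y': {F} → {F}.
Read 'y': {F} → {F}.
The final set {F} contains the accepting state F.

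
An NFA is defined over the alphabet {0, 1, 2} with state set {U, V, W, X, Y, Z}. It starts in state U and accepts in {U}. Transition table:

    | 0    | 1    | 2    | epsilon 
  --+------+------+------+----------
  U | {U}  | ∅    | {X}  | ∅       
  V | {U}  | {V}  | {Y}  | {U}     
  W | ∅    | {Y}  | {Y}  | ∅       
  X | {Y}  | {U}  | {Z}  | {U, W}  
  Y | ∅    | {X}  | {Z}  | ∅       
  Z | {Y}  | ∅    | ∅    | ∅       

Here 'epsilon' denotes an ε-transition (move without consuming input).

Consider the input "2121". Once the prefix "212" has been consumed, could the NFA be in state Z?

Yes

Start in {U}.
Read '2': U→{X}; union {X}; ε-closure = {U, W, X}.
Read '1': U→∅, W→{Y}, X→{U}; now {U, Y}.
Read '2': U→{X}, Y→{Z}; union {X, Z}; ε-closure = {U, W, X, Z}.
State Z is in {U, W, X, Z}.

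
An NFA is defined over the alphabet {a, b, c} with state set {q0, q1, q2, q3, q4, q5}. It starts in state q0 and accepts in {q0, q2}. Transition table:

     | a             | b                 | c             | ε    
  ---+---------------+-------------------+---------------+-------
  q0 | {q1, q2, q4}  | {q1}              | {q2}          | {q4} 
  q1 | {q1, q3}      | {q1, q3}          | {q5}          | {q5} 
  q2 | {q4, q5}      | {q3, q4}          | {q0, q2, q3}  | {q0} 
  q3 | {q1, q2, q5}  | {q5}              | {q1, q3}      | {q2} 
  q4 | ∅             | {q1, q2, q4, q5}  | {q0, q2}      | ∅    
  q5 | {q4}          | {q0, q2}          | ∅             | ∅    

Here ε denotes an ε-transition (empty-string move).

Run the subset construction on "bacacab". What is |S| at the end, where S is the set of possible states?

6

Start: ε-closure({q0}) = {q0, q4}.
Read 'b': {q0, q4} → {q0, q1, q2, q4, q5}.
Read 'a': {q0, q1, q2, q4, q5} → {q0, q1, q2, q3, q4, q5}.
Read 'c': {q0, q1, q2, q3, q4, q5} → {q0, q1, q2, q3, q4, q5}.
Read 'a': {q0, q1, q2, q3, q4, q5} → {q0, q1, q2, q3, q4, q5}.
Read 'c': {q0, q1, q2, q3, q4, q5} → {q0, q1, q2, q3, q4, q5}.
Read 'a': {q0, q1, q2, q3, q4, q5} → {q0, q1, q2, q3, q4, q5}.
Read 'b': {q0, q1, q2, q3, q4, q5} → {q0, q1, q2, q3, q4, q5}.
That set has 6 states.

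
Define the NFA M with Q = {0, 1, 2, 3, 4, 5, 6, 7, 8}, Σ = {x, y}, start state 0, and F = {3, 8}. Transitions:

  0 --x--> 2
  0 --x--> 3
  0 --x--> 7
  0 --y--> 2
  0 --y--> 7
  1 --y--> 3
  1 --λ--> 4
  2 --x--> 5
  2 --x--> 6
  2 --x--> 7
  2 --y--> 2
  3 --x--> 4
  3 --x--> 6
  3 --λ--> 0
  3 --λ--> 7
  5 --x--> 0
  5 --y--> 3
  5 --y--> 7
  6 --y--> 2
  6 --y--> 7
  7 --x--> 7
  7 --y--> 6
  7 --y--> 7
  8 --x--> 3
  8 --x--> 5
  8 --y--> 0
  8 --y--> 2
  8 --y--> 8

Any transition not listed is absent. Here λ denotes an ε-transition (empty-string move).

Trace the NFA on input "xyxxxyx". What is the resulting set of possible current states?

{5, 6, 7}

Start in {0}.
Read 'x': {0} → {0, 2, 3, 7}.
Read 'y': {0, 2, 3, 7} → {2, 6, 7}.
Read 'x': {2, 6, 7} → {5, 6, 7}.
Read 'x': {5, 6, 7} → {0, 7}.
Read 'x': {0, 7} → {0, 2, 3, 7}.
Read 'y': {0, 2, 3, 7} → {2, 6, 7}.
Read 'x': {2, 6, 7} → {5, 6, 7}.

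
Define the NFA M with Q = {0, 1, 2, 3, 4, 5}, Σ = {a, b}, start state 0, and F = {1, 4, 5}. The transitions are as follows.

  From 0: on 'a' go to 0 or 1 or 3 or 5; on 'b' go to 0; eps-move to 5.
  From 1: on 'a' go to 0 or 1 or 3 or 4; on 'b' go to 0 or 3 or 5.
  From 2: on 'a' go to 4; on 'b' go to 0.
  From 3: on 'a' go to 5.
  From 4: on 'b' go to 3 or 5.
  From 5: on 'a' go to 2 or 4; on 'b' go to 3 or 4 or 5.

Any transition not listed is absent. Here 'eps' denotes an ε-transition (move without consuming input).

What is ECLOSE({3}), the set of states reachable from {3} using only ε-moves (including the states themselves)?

Begin with {3}.
No ε-moves leave this set, so the closure equals the set itself.

{3}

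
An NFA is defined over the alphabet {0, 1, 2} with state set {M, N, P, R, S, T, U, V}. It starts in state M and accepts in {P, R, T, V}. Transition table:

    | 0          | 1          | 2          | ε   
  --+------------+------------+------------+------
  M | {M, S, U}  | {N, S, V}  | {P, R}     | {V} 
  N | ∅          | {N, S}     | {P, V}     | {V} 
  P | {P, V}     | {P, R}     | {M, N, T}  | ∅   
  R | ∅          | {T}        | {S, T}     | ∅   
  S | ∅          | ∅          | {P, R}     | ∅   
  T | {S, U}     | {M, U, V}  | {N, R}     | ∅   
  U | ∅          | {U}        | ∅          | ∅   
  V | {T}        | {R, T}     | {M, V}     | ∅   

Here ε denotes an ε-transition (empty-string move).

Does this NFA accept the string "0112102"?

Start: ε-closure({M}) = {M, V}.
Read '0': M→{M, S, U}, V→{T}; union {M, S, T, U}; ε-closure = {M, S, T, U, V}.
Read '1': M→{N, S, V}, S→∅, T→{M, U, V}, U→{U}, V→{R, T}; now {M, N, R, S, T, U, V}.
Read '1': M→{N, S, V}, N→{N, S}, R→{T}, S→∅, T→{M, U, V}, U→{U}, V→{R, T}; now {M, N, R, S, T, U, V}.
Read '2': M→{P, R}, N→{P, V}, R→{S, T}, S→{P, R}, T→{N, R}, U→∅, V→{M, V}; now {M, N, P, R, S, T, V}.
Read '1': M→{N, S, V}, N→{N, S}, P→{P, R}, R→{T}, S→∅, T→{M, U, V}, V→{R, T}; now {M, N, P, R, S, T, U, V}.
Read '0': M→{M, S, U}, N→∅, P→{P, V}, R→∅, S→∅, T→{S, U}, U→∅, V→{T}; now {M, P, S, T, U, V}.
Read '2': M→{P, R}, P→{M, N, T}, S→{P, R}, T→{N, R}, U→∅, V→{M, V}; now {M, N, P, R, T, V}.
The final set {M, N, P, R, T, V} contains the accepting states P, R, T, V.

Yes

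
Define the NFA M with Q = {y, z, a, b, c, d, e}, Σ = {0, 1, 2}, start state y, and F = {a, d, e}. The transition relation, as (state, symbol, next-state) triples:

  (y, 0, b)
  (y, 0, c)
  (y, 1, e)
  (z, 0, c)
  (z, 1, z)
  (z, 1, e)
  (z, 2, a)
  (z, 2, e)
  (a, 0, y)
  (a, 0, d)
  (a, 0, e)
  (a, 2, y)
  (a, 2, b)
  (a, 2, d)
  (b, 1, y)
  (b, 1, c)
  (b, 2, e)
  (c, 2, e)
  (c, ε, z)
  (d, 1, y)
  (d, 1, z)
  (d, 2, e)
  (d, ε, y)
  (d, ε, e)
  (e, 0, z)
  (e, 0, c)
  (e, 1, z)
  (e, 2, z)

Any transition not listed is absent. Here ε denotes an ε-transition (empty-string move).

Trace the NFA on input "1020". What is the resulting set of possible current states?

{y, z, c, d, e}

Start in {y}.
Read '1': {y} → {e}.
Read '0': {e} → {z, c}.
Read '2': {z, c} → {a, e}.
Read '0': {a, e} → {y, z, c, d, e}.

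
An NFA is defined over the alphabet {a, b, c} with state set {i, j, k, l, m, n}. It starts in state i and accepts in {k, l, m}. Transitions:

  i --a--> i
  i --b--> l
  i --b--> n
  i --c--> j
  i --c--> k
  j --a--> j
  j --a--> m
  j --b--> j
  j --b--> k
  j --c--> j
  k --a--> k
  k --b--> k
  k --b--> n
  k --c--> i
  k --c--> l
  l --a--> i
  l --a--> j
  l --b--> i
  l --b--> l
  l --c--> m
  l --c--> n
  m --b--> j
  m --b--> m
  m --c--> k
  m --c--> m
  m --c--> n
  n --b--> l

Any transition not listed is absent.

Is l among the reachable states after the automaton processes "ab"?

Start in {i}.
Read 'a': i→{i}; now {i}.
Read 'b': i→{l, n}; now {l, n}.
State l is in {l, n}.

Yes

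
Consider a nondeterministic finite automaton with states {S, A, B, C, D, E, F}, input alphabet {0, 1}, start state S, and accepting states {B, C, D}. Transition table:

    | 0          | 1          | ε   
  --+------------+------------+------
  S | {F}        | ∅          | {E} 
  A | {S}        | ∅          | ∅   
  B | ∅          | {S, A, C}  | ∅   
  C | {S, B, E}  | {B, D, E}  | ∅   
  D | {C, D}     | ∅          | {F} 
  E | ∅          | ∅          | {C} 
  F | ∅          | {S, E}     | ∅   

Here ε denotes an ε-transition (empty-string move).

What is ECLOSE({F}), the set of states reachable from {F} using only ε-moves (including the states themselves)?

{F}

Begin with {F}.
No ε-moves leave this set, so the closure equals the set itself.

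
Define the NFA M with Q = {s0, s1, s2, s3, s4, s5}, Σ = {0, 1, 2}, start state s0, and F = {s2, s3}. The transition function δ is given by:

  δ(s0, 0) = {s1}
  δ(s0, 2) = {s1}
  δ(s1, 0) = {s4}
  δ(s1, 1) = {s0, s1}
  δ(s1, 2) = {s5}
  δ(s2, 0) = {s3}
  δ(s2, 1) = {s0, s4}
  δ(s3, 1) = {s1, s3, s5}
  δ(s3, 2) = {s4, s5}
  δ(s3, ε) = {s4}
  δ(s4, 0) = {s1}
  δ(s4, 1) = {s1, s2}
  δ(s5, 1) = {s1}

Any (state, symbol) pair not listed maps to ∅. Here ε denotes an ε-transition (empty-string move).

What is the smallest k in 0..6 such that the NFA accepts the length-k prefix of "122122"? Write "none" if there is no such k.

Start in {s0}.
Read '1': {s0} → ∅.
The set is empty and remains empty for the remaining 5 symbols.
No reachable set along the way intersects F.

none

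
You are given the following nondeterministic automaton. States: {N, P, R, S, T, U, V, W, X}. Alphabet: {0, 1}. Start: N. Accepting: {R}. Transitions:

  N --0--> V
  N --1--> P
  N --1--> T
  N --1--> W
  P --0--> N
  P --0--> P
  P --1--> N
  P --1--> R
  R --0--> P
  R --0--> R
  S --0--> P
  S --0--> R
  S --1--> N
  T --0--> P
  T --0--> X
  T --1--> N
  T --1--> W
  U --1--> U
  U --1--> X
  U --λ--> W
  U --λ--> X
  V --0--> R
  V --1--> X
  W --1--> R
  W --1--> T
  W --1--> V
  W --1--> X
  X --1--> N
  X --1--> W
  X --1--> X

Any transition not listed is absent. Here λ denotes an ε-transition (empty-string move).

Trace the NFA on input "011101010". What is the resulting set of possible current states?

Start in {N}.
Read '0': {N} → {V}.
Read '1': {V} → {X}.
Read '1': {X} → {N, W, X}.
Read '1': {N, W, X} → {N, P, R, T, V, W, X}.
Read '0': {N, P, R, T, V, W, X} → {N, P, R, V, X}.
Read '1': {N, P, R, V, X} → {N, P, R, T, W, X}.
Read '0': {N, P, R, T, W, X} → {N, P, R, V, X}.
Read '1': {N, P, R, V, X} → {N, P, R, T, W, X}.
Read '0': {N, P, R, T, W, X} → {N, P, R, V, X}.

{N, P, R, V, X}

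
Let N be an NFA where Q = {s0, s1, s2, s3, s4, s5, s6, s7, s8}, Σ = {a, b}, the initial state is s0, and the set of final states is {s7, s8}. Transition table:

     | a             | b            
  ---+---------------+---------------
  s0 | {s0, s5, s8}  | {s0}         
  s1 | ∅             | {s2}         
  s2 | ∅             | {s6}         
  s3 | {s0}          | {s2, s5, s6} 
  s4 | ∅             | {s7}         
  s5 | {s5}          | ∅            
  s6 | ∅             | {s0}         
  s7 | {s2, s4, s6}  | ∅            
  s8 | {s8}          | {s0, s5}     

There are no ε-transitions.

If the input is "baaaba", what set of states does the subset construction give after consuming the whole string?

{s0, s5, s8}

Start in {s0}.
Read 'b': s0→{s0}; now {s0}.
Read 'a': s0→{s0, s5, s8}; now {s0, s5, s8}.
Read 'a': s0→{s0, s5, s8}, s5→{s5}, s8→{s8}; now {s0, s5, s8}.
Read 'a': s0→{s0, s5, s8}, s5→{s5}, s8→{s8}; now {s0, s5, s8}.
Read 'b': s0→{s0}, s5→∅, s8→{s0, s5}; now {s0, s5}.
Read 'a': s0→{s0, s5, s8}, s5→{s5}; now {s0, s5, s8}.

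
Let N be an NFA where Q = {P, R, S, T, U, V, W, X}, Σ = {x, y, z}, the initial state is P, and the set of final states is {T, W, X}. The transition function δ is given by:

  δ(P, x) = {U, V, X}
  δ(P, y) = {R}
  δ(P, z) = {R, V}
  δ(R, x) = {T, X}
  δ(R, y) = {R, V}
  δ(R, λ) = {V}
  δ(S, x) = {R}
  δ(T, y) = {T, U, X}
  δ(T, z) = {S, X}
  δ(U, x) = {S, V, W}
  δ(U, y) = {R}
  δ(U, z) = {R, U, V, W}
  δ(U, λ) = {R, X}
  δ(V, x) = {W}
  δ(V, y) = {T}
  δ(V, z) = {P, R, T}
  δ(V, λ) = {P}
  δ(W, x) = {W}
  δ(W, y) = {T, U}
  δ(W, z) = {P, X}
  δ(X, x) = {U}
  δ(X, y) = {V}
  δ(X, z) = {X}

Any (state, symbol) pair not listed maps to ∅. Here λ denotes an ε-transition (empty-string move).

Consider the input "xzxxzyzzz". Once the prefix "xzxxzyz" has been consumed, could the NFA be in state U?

Yes

Start in {P}.
Read 'x': P→{U, V, X}; union {U, V, X}; ε-closure = {P, R, U, V, X}.
Read 'z': P→{R, V}, R→∅, U→{R, U, V, W}, V→{P, R, T}, X→{X}; now {P, R, T, U, V, W, X}.
Read 'x': P→{U, V, X}, R→{T, X}, T→∅, U→{S, V, W}, V→{W}, W→{W}, X→{U}; union {S, T, U, V, W, X}; ε-closure = {P, R, S, T, U, V, W, X}.
Read 'x': P→{U, V, X}, R→{T, X}, S→{R}, T→∅, U→{S, V, W}, V→{W}, W→{W}, X→{U}; union {R, S, T, U, V, W, X}; ε-closure = {P, R, S, T, U, V, W, X}.
Read 'z': P→{R, V}, R→∅, S→∅, T→{S, X}, U→{R, U, V, W}, V→{P, R, T}, W→{P, X}, X→{X}; now {P, R, S, T, U, V, W, X}.
Read 'y': P→{R}, R→{R, V}, S→∅, T→{T, U, X}, U→{R}, V→{T}, W→{T, U}, X→{V}; union {R, T, U, V, X}; ε-closure = {P, R, T, U, V, X}.
Read 'z': P→{R, V}, R→∅, T→{S, X}, U→{R, U, V, W}, V→{P, R, T}, X→{X}; now {P, R, S, T, U, V, W, X}.
State U is in {P, R, S, T, U, V, W, X}.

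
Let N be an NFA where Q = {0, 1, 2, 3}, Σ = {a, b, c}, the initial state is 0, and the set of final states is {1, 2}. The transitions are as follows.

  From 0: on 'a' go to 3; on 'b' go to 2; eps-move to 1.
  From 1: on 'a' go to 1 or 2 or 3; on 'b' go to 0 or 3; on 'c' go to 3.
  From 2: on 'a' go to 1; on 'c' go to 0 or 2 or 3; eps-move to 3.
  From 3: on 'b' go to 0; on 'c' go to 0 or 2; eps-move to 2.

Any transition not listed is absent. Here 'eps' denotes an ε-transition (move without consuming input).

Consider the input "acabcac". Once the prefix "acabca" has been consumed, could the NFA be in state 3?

Yes

Start: ε-closure({0}) = {0, 1}.
Read 'a': 0→{3}, 1→{1, 2, 3}; now {1, 2, 3}.
Read 'c': 1→{3}, 2→{0, 2, 3}, 3→{0, 2}; union {0, 2, 3}; ε-closure = {0, 1, 2, 3}.
Read 'a': 0→{3}, 1→{1, 2, 3}, 2→{1}, 3→∅; now {1, 2, 3}.
Read 'b': 1→{0, 3}, 2→∅, 3→{0}; union {0, 3}; ε-closure = {0, 1, 2, 3}.
Read 'c': 0→∅, 1→{3}, 2→{0, 2, 3}, 3→{0, 2}; union {0, 2, 3}; ε-closure = {0, 1, 2, 3}.
Read 'a': 0→{3}, 1→{1, 2, 3}, 2→{1}, 3→∅; now {1, 2, 3}.
State 3 is in {1, 2, 3}.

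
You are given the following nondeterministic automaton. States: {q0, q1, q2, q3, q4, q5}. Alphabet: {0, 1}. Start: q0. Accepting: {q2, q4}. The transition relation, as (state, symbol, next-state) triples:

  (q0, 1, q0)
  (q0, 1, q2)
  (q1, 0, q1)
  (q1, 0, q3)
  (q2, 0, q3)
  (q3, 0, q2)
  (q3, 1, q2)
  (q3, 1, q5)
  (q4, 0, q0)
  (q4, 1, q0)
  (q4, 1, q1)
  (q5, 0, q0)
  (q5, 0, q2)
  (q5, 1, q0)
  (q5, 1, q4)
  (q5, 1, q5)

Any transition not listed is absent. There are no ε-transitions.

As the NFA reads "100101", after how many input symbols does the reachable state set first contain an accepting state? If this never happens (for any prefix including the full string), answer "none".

Start in {q0}.
Read '1': q0→{q0, q2}; now {q0, q2}.
None of the earlier sets intersect F, but {q0, q2} does.

1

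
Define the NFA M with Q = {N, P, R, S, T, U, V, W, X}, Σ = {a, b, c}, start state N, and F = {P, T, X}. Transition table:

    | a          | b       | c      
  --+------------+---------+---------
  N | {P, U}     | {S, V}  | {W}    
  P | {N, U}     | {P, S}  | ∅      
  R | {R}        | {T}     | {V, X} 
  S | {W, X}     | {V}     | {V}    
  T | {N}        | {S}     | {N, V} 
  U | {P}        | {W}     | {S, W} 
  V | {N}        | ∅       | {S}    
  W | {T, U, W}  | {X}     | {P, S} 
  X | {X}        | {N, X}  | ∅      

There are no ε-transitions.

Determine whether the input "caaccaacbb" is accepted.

Yes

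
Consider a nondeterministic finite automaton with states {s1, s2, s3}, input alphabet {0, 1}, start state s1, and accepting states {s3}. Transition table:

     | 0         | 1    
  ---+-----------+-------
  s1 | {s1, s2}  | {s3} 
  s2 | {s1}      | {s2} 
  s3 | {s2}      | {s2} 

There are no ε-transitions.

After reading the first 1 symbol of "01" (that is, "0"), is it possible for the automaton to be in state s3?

Start in {s1}.
Read '0': {s1} → {s1, s2}.
State s3 is not in {s1, s2}.

No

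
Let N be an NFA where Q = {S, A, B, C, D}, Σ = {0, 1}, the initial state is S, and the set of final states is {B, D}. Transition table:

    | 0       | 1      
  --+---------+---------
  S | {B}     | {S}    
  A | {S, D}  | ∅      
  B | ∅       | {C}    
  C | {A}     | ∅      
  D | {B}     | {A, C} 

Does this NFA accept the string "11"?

Start in {S}.
Read '1': {S} → {S}.
Read '1': {S} → {S}.
The final set {S} contains no accepting state.

No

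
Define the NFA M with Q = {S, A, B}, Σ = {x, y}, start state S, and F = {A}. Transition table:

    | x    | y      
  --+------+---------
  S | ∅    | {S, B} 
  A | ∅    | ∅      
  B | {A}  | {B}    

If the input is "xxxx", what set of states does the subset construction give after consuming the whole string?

∅

Start in {S}.
Read 'x': S→∅; now ∅.
The set is empty and remains empty for the remaining 3 symbols.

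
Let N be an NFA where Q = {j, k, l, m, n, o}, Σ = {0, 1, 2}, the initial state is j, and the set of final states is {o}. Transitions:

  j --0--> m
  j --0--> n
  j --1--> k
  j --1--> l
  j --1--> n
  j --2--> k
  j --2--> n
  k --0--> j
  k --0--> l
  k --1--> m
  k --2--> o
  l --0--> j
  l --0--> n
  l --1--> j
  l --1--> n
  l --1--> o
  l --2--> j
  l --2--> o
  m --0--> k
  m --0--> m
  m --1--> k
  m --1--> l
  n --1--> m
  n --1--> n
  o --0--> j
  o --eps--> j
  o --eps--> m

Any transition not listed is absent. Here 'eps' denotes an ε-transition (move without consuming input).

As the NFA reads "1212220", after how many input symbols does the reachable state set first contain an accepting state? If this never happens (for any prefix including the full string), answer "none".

Start in {j}.
Read '1': j→{k, l, n}; now {k, l, n}.
Read '2': k→{o}, l→{j, o}, n→∅; union {j, o}; ε-closure = {j, m, o}.
None of the earlier sets intersect F, but {j, m, o} does.

2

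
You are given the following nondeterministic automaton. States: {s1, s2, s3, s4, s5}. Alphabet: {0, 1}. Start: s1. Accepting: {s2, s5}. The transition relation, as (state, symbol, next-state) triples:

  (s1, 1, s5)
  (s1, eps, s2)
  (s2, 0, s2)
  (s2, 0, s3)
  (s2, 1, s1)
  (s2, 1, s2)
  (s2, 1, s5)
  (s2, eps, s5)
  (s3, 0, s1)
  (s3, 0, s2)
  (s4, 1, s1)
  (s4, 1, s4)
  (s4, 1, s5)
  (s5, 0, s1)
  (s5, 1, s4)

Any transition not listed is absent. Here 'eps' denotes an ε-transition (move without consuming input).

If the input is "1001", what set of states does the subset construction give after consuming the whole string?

{s1, s2, s4, s5}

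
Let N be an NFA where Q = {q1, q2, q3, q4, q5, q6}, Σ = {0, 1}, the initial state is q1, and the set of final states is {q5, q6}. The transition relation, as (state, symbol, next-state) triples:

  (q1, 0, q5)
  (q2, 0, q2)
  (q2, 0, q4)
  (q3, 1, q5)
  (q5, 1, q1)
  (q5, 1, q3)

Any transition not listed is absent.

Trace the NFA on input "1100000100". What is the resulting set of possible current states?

Start in {q1}.
Read '1': {q1} → ∅.
The set is empty and remains empty for the remaining 9 symbols.

∅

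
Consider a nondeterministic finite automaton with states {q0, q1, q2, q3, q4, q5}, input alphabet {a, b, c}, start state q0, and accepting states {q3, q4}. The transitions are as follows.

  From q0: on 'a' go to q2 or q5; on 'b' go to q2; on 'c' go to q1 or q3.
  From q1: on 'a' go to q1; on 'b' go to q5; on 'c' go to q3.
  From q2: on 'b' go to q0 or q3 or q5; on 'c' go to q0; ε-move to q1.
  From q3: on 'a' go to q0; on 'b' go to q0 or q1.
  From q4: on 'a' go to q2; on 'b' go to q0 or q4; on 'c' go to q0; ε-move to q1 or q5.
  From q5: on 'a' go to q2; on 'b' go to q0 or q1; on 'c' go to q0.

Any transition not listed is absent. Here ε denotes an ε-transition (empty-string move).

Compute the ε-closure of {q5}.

{q5}

Begin with {q5}.
No ε-moves leave this set, so the closure equals the set itself.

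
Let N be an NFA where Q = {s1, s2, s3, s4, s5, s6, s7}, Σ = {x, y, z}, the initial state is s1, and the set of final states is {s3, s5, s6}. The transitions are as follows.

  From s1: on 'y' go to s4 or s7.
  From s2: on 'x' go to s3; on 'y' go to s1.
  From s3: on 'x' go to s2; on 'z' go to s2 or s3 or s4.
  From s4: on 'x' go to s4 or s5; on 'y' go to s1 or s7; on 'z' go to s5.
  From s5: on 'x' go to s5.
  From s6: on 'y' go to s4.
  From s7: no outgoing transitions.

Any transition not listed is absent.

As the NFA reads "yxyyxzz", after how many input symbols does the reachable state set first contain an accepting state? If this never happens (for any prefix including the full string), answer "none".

2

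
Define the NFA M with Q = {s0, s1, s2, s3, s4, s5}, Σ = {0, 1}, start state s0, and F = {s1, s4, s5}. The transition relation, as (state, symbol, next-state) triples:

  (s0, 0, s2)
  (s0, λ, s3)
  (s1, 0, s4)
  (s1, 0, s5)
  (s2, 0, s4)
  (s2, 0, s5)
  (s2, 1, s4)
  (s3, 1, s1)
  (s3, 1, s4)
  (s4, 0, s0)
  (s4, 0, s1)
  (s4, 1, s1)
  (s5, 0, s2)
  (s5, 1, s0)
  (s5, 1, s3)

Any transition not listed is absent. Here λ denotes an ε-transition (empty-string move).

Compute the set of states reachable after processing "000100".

{s0, s1, s2, s3, s4, s5}

Start: ε-closure({s0}) = {s0, s3}.
Read '0': s0→{s2}, s3→∅; now {s2}.
Read '0': s2→{s4, s5}; now {s4, s5}.
Read '0': s4→{s0, s1}, s5→{s2}; union {s0, s1, s2}; ε-closure = {s0, s1, s2, s3}.
Read '1': s0→∅, s1→∅, s2→{s4}, s3→{s1, s4}; now {s1, s4}.
Read '0': s1→{s4, s5}, s4→{s0, s1}; union {s0, s1, s4, s5}; ε-closure = {s0, s1, s3, s4, s5}.
Read '0': s0→{s2}, s1→{s4, s5}, s3→∅, s4→{s0, s1}, s5→{s2}; union {s0, s1, s2, s4, s5}; ε-closure = {s0, s1, s2, s3, s4, s5}.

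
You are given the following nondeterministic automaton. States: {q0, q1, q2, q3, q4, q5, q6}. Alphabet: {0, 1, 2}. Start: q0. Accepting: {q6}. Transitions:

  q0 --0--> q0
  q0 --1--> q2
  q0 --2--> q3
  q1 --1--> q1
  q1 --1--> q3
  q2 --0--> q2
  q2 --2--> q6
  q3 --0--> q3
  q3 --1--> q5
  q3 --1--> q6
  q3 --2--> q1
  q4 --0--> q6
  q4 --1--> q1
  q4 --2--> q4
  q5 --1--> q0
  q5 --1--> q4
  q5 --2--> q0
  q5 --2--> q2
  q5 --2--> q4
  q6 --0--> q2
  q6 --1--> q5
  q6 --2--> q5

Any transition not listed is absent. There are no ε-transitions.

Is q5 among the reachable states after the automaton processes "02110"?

No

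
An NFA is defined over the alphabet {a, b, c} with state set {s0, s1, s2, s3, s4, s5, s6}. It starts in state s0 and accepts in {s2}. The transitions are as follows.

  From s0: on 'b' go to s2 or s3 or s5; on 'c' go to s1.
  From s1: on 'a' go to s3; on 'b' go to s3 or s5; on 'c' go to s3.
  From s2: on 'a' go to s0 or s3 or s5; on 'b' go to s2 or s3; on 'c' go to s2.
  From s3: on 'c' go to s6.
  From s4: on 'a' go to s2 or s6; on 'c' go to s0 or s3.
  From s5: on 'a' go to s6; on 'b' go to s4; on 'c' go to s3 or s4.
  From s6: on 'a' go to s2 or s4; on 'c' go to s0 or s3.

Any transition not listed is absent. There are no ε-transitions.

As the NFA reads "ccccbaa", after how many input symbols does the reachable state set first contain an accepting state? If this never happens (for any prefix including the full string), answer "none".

5

Start in {s0}.
Read 'c': s0→{s1}; now {s1}.
Read 'c': s1→{s3}; now {s3}.
Read 'c': s3→{s6}; now {s6}.
Read 'c': s6→{s0, s3}; now {s0, s3}.
Read 'b': s0→{s2, s3, s5}, s3→∅; now {s2, s3, s5}.
None of the earlier sets intersect F, but {s2, s3, s5} does.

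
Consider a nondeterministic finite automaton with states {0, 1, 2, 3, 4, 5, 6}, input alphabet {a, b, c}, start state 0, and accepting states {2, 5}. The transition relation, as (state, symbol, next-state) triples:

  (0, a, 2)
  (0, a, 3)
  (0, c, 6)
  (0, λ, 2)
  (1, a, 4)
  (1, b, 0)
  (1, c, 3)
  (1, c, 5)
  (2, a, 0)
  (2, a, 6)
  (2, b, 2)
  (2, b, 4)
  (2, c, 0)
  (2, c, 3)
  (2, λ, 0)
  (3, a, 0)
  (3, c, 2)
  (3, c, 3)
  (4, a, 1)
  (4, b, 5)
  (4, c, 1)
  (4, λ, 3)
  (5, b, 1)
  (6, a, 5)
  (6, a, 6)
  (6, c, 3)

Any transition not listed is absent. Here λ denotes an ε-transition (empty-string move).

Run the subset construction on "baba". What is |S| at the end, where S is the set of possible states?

Start: ε-closure({0}) = {0, 2}.
Read 'b': 0→∅, 2→{2, 4}; union {2, 4}; ε-closure = {0, 2, 3, 4}.
Read 'a': 0→{2, 3}, 2→{0, 6}, 3→{0}, 4→{1}; now {0, 1, 2, 3, 6}.
Read 'b': 0→∅, 1→{0}, 2→{2, 4}, 3→∅, 6→∅; union {0, 2, 4}; ε-closure = {0, 2, 3, 4}.
Read 'a': 0→{2, 3}, 2→{0, 6}, 3→{0}, 4→{1}; now {0, 1, 2, 3, 6}.
That set has 5 states.

5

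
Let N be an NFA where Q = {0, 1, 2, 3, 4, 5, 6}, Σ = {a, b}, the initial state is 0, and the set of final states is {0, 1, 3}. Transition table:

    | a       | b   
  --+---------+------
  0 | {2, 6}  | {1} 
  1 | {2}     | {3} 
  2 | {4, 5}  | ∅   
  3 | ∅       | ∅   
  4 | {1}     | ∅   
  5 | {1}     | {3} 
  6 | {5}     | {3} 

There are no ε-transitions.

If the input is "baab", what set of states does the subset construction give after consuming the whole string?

{3}

Start in {0}.
Read 'b': 0→{1}; now {1}.
Read 'a': 1→{2}; now {2}.
Read 'a': 2→{4, 5}; now {4, 5}.
Read 'b': 4→∅, 5→{3}; now {3}.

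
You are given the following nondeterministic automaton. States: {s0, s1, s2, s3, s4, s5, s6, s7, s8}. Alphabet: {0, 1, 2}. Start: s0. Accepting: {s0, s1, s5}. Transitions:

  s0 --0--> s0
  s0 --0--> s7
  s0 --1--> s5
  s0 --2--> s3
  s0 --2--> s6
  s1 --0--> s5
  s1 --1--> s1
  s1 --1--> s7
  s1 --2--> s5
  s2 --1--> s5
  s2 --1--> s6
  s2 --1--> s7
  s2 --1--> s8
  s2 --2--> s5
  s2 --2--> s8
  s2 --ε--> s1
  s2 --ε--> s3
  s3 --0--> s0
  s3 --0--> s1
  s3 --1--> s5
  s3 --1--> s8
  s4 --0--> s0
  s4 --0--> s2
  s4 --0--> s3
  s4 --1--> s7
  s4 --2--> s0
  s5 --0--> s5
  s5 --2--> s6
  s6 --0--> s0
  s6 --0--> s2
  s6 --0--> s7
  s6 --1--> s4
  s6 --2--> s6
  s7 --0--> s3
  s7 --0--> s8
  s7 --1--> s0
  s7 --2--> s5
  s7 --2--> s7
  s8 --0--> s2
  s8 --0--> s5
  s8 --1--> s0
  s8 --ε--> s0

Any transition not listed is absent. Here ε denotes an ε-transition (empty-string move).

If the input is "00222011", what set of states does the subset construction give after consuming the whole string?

{s0, s1, s4, s5, s7}

Start in {s0}.
Read '0': {s0} → {s0, s7}.
Read '0': {s0, s7} → {s0, s3, s7, s8}.
Read '2': {s0, s3, s7, s8} → {s3, s5, s6, s7}.
Read '2': {s3, s5, s6, s7} → {s5, s6, s7}.
Read '2': {s5, s6, s7} → {s5, s6, s7}.
Read '0': {s5, s6, s7} → {s0, s1, s2, s3, s5, s7, s8}.
Read '1': {s0, s1, s2, s3, s5, s7, s8} → {s0, s1, s5, s6, s7, s8}.
Read '1': {s0, s1, s5, s6, s7, s8} → {s0, s1, s4, s5, s7}.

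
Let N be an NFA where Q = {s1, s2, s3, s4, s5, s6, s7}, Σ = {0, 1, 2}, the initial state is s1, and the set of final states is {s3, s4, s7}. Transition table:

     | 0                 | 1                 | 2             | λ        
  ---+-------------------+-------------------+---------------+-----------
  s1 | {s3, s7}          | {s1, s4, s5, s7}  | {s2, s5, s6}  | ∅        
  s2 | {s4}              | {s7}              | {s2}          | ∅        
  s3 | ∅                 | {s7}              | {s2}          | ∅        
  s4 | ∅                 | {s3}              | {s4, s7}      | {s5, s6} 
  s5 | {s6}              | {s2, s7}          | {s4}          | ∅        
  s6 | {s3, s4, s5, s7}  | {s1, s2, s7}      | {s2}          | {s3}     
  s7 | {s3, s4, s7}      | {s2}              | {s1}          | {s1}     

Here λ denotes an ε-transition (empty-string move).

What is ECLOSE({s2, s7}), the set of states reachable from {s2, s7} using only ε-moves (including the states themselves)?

{s1, s2, s7}

Begin with {s2, s7}.
ε-move s7 → s1; add s1.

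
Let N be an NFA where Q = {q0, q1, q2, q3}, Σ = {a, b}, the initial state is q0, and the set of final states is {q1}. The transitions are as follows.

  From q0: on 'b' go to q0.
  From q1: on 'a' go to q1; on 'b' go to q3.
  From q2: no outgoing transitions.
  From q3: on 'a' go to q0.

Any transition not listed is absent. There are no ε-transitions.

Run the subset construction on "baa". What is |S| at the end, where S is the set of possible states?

0

Start in {q0}.
Read 'b': q0→{q0}; now {q0}.
Read 'a': q0→∅; now ∅.
The set is empty and remains empty for the remaining 1 symbol.
That set has 0 states.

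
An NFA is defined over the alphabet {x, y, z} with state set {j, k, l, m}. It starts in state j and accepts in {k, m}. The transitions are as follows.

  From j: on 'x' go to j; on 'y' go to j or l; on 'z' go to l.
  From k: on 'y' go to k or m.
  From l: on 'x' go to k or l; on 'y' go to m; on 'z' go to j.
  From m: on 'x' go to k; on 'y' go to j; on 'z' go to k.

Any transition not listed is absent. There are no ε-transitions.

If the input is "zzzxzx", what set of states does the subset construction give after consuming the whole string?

{j}

Start in {j}.
Read 'z': j→{l}; now {l}.
Read 'z': l→{j}; now {j}.
Read 'z': j→{l}; now {l}.
Read 'x': l→{k, l}; now {k, l}.
Read 'z': k→∅, l→{j}; now {j}.
Read 'x': j→{j}; now {j}.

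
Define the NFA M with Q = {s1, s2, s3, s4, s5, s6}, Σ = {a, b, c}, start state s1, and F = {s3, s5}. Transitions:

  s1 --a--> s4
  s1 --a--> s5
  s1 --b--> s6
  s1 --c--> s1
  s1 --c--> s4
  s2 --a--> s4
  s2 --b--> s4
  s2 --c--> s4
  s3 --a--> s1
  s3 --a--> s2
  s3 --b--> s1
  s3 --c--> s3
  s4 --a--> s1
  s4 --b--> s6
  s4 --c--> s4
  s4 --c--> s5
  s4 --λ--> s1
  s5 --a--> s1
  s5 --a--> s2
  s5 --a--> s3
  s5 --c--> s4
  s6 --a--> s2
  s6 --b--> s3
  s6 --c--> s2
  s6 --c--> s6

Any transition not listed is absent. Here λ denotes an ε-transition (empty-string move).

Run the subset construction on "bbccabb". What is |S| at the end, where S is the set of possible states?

2

Start in {s1}.
Read 'b': s1→{s6}; now {s6}.
Read 'b': s6→{s3}; now {s3}.
Read 'c': s3→{s3}; now {s3}.
Read 'c': s3→{s3}; now {s3}.
Read 'a': s3→{s1, s2}; now {s1, s2}.
Read 'b': s1→{s6}, s2→{s4}; union {s4, s6}; ε-closure = {s1, s4, s6}.
Read 'b': s1→{s6}, s4→{s6}, s6→{s3}; now {s3, s6}.
That set has 2 states.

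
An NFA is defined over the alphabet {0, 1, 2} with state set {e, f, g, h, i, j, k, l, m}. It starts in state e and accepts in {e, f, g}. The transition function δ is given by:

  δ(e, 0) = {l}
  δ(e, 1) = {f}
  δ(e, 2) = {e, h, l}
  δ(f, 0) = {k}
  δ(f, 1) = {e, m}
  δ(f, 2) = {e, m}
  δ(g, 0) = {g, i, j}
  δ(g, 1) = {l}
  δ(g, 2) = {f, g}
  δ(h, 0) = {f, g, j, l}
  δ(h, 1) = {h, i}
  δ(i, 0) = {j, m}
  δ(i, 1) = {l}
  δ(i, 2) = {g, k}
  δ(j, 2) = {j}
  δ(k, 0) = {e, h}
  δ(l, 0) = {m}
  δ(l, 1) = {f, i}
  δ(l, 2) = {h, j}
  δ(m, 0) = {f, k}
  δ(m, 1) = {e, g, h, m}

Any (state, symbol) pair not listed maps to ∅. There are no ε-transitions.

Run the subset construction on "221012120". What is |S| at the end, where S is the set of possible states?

Start in {e}.
Read '2': e→{e, h, l}; now {e, h, l}.
Read '2': e→{e, h, l}, h→∅, l→{h, j}; now {e, h, j, l}.
Read '1': e→{f}, h→{h, i}, j→∅, l→{f, i}; now {f, h, i}.
Read '0': f→{k}, h→{f, g, j, l}, i→{j, m}; now {f, g, j, k, l, m}.
Read '1': f→{e, m}, g→{l}, j→∅, k→∅, l→{f, i}, m→{e, g, h, m}; now {e, f, g, h, i, l, m}.
Read '2': e→{e, h, l}, f→{e, m}, g→{f, g}, h→∅, i→{g, k}, l→{h, j}, m→∅; now {e, f, g, h, j, k, l, m}.
Read '1': e→{f}, f→{e, m}, g→{l}, h→{h, i}, j→∅, k→∅, l→{f, i}, m→{e, g, h, m}; now {e, f, g, h, i, l, m}.
Read '2': e→{e, h, l}, f→{e, m}, g→{f, g}, h→∅, i→{g, k}, l→{h, j}, m→∅; now {e, f, g, h, j, k, l, m}.
Read '0': e→{l}, f→{k}, g→{g, i, j}, h→{f, g, j, l}, j→∅, k→{e, h}, l→{m}, m→{f, k}; now {e, f, g, h, i, j, k, l, m}.
That set has 9 states.

9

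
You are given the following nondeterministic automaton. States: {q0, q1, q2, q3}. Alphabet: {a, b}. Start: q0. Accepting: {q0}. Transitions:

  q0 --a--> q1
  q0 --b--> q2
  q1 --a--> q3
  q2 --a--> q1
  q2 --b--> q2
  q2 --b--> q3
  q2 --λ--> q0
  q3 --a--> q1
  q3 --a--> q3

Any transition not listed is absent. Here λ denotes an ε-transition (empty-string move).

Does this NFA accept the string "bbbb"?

Yes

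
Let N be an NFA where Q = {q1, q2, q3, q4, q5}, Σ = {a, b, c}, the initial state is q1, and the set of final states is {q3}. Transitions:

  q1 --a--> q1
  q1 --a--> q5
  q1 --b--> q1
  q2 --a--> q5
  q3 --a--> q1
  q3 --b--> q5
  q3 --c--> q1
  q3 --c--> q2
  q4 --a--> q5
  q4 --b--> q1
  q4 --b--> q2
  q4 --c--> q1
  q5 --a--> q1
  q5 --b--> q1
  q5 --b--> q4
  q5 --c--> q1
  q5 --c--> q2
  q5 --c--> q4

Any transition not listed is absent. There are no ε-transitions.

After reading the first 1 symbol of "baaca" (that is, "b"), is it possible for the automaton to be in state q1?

Start in {q1}.
Read 'b': q1→{q1}; now {q1}.
State q1 is in {q1}.

Yes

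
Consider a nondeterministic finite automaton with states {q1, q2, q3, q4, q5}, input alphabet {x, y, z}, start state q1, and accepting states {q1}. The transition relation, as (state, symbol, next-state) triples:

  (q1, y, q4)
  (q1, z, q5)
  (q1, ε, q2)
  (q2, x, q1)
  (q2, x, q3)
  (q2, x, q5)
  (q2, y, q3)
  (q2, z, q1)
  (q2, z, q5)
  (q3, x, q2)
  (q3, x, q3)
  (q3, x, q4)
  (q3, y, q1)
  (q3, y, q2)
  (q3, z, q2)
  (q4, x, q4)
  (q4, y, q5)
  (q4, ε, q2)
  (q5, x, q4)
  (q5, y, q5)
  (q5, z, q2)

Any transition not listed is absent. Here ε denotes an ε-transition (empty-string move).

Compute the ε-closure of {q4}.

{q2, q4}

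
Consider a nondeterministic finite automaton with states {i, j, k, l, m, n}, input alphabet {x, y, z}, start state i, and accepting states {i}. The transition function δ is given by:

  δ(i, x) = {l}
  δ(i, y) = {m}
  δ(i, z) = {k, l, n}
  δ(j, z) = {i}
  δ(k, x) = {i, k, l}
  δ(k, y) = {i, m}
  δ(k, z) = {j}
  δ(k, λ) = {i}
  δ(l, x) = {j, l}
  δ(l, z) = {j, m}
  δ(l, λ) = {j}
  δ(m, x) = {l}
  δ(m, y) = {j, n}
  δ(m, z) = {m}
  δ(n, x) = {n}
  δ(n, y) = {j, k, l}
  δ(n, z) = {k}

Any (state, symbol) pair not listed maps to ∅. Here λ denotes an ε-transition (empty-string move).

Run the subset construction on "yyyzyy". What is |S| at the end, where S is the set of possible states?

6

Start in {i}.
Read 'y': i→{m}; now {m}.
Read 'y': m→{j, n}; now {j, n}.
Read 'y': j→∅, n→{j, k, l}; union {j, k, l}; ε-closure = {i, j, k, l}.
Read 'z': i→{k, l, n}, j→{i}, k→{j}, l→{j, m}; now {i, j, k, l, m, n}.
Read 'y': i→{m}, j→∅, k→{i, m}, l→∅, m→{j, n}, n→{j, k, l}; now {i, j, k, l, m, n}.
Read 'y': i→{m}, j→∅, k→{i, m}, l→∅, m→{j, n}, n→{j, k, l}; now {i, j, k, l, m, n}.
That set has 6 states.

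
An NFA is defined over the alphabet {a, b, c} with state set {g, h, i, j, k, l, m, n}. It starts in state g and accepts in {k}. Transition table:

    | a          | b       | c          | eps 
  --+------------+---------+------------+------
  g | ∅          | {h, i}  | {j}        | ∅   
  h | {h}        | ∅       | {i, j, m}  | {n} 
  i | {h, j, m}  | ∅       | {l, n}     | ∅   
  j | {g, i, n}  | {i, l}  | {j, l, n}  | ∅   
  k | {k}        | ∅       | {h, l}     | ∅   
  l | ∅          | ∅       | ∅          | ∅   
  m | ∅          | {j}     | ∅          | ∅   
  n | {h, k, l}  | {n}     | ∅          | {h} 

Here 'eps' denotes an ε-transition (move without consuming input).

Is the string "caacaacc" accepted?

Start in {g}.
Read 'c': g→{j}; now {j}.
Read 'a': j→{g, i, n}; union {g, i, n}; ε-closure = {g, h, i, n}.
Read 'a': g→∅, h→{h}, i→{h, j, m}, n→{h, k, l}; union {h, j, k, l, m}; ε-closure = {h, j, k, l, m, n}.
Read 'c': h→{i, j, m}, j→{j, l, n}, k→{h, l}, l→∅, m→∅, n→∅; now {h, i, j, l, m, n}.
Read 'a': h→{h}, i→{h, j, m}, j→{g, i, n}, l→∅, m→∅, n→{h, k, l}; now {g, h, i, j, k, l, m, n}.
Read 'a': g→∅, h→{h}, i→{h, j, m}, j→{g, i, n}, k→{k}, l→∅, m→∅, n→{h, k, l}; now {g, h, i, j, k, l, m, n}.
Read 'c': g→{j}, h→{i, j, m}, i→{l, n}, j→{j, l, n}, k→{h, l}, l→∅, m→∅, n→∅; now {h, i, j, l, m, n}.
Read 'c': h→{i, j, m}, i→{l, n}, j→{j, l, n}, l→∅, m→∅, n→∅; union {i, j, l, m, n}; ε-closure = {h, i, j, l, m, n}.
The final set {h, i, j, l, m, n} contains no accepting state.

No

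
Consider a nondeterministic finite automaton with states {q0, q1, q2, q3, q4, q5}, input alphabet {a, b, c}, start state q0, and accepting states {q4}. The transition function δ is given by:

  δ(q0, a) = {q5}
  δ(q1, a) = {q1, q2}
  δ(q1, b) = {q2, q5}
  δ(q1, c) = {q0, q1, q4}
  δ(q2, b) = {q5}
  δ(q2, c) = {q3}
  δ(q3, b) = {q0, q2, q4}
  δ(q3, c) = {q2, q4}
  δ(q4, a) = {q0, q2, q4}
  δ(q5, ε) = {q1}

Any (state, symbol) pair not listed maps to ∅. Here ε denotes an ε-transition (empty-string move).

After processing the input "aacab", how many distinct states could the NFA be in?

3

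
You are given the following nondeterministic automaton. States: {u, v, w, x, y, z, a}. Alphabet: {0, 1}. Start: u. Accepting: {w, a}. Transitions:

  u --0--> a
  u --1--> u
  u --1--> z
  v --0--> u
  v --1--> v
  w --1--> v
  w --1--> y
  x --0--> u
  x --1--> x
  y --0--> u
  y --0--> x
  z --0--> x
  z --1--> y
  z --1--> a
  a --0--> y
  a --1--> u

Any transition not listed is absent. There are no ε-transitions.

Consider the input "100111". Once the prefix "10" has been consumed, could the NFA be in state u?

No

Start in {u}.
Read '1': {u} → {u, z}.
Read '0': {u, z} → {x, a}.
State u is not in {x, a}.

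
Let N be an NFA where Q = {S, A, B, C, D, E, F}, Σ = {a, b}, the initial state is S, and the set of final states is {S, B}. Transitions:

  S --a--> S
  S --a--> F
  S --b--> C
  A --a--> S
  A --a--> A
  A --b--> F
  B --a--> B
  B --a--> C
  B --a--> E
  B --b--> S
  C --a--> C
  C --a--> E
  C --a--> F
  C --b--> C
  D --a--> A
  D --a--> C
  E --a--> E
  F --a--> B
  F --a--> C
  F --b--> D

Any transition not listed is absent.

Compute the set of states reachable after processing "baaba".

{S, A, C, E, F}

Start in {S}.
Read 'b': S→{C}; now {C}.
Read 'a': C→{C, E, F}; now {C, E, F}.
Read 'a': C→{C, E, F}, E→{E}, F→{B, C}; now {B, C, E, F}.
Read 'b': B→{S}, C→{C}, E→∅, F→{D}; now {S, C, D}.
Read 'a': S→{S, F}, C→{C, E, F}, D→{A, C}; now {S, A, C, E, F}.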